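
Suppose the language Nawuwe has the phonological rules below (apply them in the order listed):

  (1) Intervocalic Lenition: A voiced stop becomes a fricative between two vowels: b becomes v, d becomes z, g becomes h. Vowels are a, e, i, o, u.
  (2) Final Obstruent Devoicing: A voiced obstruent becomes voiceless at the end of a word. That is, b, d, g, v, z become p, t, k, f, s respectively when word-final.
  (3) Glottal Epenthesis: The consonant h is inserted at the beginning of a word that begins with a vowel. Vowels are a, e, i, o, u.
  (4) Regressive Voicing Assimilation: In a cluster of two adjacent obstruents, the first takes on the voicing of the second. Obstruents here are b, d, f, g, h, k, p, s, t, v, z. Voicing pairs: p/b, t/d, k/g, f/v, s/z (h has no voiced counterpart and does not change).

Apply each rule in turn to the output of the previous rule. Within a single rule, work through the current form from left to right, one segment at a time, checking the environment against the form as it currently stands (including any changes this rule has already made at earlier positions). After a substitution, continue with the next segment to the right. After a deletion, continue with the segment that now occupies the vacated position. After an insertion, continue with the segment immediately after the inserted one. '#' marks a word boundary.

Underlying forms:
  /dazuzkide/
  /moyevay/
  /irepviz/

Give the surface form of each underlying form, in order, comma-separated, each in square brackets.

[dazuskize], [moyevay], [hirebvis]

/dazuzkide/:
  (1) Intervocalic Lenition: [dazuzkide] → [dazuzkize]
  (2) Final Obstruent Devoicing: no change — [dazuzkize]
  (3) Glottal Epenthesis: no change — [dazuzkize]
  (4) Regressive Voicing Assimilation: [dazuzkize] → [dazuskize]
/moyevay/:
  (1) Intervocalic Lenition: no change — [moyevay]
  (2) Final Obstruent Devoicing: no change — [moyevay]
  (3) Glottal Epenthesis: no change — [moyevay]
  (4) Regressive Voicing Assimilation: no change — [moyevay]
/irepviz/:
  (1) Intervocalic Lenition: no change — [irepviz]
  (2) Final Obstruent Devoicing: [irepviz] → [irepvis]
  (3) Glottal Epenthesis: [irepvis] → [hirepvis]
  (4) Regressive Voicing Assimilation: [hirepvis] → [hirebvis]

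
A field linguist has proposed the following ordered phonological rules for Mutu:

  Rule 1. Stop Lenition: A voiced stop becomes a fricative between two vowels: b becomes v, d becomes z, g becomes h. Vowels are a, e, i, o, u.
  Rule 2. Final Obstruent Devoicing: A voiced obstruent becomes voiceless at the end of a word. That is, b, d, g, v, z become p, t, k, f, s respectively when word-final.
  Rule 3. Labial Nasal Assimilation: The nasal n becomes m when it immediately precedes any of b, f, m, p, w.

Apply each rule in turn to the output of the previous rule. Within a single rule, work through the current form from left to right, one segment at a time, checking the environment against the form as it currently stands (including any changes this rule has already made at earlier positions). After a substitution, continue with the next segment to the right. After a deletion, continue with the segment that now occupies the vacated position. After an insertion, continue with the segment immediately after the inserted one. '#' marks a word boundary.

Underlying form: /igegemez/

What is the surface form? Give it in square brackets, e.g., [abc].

[ihehemes]

Rule 1 Stop Lenition: [igegemez] → [ihehemez]
Rule 2 Final Obstruent Devoicing: [ihehemez] → [ihehemes]
Rule 3 Labial Nasal Assimilation: no change — [ihehemes]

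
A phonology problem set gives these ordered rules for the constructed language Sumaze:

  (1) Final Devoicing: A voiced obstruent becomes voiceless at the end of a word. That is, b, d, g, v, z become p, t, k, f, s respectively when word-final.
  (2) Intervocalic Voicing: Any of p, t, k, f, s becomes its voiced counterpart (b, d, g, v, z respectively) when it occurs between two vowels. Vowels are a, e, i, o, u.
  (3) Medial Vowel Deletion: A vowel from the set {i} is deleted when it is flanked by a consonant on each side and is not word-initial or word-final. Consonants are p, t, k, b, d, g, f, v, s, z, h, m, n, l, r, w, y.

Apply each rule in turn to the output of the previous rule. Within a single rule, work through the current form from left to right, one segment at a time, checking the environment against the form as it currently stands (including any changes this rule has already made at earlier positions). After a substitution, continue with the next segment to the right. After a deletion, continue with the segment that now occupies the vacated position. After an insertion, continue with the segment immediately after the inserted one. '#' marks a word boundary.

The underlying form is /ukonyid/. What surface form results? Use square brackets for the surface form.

(1) Final Devoicing: [ukonyid] → [ukonyit]
(2) Intervocalic Voicing: [ukonyit] → [ugonyit]
(3) Medial Vowel Deletion: [ugonyit] → [ugonyt]

[ugonyt]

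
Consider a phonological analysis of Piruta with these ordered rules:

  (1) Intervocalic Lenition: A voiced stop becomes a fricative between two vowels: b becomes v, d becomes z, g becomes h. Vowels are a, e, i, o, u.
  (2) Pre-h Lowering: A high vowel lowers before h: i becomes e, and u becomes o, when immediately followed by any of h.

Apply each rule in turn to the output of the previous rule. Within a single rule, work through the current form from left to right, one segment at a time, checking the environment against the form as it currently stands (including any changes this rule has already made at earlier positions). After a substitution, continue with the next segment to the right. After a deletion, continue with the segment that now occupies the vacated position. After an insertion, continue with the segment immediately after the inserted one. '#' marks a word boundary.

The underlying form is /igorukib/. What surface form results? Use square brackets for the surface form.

[ehorukib]

(1) Intervocalic Lenition: [igorukib] → [ihorukib]
(2) Pre-h Lowering: [ihorukib] → [ehorukib]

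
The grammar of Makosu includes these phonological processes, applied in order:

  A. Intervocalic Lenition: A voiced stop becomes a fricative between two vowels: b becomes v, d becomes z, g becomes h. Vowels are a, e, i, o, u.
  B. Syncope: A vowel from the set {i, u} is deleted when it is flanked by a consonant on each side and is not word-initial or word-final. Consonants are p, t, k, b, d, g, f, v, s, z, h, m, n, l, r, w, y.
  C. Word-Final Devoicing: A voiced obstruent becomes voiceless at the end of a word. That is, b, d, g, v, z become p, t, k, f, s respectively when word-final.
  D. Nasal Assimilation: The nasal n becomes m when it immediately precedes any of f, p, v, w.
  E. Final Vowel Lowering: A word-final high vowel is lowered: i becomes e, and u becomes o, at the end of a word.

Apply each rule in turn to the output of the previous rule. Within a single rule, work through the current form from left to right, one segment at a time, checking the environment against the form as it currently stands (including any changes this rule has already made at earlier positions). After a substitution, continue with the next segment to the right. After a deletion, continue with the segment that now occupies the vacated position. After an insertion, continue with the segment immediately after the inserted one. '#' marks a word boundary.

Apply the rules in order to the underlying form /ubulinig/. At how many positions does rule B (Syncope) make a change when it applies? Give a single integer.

A Intervocalic Lenition: [ubulinig] → [uvulinig]
B Syncope: [uvulinig] → [uvlng]
C Word-Final Devoicing: [uvlng] → [uvlnk]
D Nasal Assimilation: no change — [uvlnk]
E Final Vowel Lowering: no change — [uvlnk]
Rule B changed 3 position(s).

3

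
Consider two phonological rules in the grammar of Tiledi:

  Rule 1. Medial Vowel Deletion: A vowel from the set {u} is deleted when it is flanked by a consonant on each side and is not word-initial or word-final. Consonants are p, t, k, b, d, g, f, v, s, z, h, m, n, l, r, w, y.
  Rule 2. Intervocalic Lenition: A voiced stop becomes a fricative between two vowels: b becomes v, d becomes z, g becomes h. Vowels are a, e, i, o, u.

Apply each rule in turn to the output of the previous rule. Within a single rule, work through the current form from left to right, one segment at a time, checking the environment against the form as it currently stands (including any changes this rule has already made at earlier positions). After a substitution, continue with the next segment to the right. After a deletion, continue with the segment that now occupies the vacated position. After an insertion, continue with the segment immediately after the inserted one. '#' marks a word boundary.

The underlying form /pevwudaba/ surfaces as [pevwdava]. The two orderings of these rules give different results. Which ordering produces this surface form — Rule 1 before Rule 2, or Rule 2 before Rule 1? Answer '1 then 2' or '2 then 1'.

1 then 2

Order 1 then 2:
  1 Medial Vowel Deletion: [pevwudaba] → [pevwdaba]
  2 Intervocalic Lenition: [pevwdaba] → [pevwdava]
  result: [pevwdava]
Order 2 then 1:
  2 Intervocalic Lenition: [pevwudaba] → [pevwuzava]
  1 Medial Vowel Deletion: [pevwuzava] → [pevwzava]
  result: [pevwzava]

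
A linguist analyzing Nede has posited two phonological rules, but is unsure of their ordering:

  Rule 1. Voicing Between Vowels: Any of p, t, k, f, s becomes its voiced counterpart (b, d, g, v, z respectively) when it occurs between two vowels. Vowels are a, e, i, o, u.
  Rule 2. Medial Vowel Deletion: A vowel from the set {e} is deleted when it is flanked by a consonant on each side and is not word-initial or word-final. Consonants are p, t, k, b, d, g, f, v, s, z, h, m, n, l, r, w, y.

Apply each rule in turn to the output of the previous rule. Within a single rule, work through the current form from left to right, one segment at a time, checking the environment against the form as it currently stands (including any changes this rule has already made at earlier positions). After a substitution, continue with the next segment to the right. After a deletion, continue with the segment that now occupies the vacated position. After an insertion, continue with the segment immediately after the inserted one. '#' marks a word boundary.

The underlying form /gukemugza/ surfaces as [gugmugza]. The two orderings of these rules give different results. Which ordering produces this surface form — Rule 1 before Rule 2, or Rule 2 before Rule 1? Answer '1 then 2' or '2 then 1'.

1 then 2

Order 1 then 2:
  1 Voicing Between Vowels: [gukemugza] → [gugemugza]
  2 Medial Vowel Deletion: [gugemugza] → [gugmugza]
  result: [gugmugza]
Order 2 then 1:
  2 Medial Vowel Deletion: [gukemugza] → [gukmugza]
  1 Voicing Between Vowels: no change — [gukmugza]
  result: [gukmugza]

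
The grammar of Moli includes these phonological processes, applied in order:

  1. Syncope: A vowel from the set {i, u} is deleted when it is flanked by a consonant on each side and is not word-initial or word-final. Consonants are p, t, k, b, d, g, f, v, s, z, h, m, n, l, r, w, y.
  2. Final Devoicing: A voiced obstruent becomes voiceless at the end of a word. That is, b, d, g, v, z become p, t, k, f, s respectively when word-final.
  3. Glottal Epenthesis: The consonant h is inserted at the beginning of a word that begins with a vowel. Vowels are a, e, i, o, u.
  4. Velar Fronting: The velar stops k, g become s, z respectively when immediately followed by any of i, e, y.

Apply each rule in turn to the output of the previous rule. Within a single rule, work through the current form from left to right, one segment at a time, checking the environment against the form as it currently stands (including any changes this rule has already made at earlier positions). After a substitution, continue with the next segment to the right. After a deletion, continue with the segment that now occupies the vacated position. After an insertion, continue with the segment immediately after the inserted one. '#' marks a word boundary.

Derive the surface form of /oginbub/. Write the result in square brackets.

[hognbp]

1 Syncope: [oginbub] → [ognbb]
2 Final Devoicing: [ognbb] → [ognbp]
3 Glottal Epenthesis: [ognbp] → [hognbp]
4 Velar Fronting: no change — [hognbp]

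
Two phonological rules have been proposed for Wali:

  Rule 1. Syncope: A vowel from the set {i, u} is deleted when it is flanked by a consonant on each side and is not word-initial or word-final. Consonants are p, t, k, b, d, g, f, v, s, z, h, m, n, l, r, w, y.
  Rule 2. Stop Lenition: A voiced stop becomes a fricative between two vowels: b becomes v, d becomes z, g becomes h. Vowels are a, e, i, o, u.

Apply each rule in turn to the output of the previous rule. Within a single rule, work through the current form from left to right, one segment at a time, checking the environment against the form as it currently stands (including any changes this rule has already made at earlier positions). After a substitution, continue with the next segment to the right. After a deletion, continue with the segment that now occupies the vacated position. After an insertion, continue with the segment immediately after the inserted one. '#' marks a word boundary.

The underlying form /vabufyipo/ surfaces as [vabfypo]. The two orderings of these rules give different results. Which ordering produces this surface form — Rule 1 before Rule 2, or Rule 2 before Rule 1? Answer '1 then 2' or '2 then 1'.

1 then 2

Order 1 then 2:
  1 Syncope: [vabufyipo] → [vabfypo]
  2 Stop Lenition: no change — [vabfypo]
  result: [vabfypo]
Order 2 then 1:
  2 Stop Lenition: [vabufyipo] → [vavufyipo]
  1 Syncope: [vavufyipo] → [vavfypo]
  result: [vavfypo]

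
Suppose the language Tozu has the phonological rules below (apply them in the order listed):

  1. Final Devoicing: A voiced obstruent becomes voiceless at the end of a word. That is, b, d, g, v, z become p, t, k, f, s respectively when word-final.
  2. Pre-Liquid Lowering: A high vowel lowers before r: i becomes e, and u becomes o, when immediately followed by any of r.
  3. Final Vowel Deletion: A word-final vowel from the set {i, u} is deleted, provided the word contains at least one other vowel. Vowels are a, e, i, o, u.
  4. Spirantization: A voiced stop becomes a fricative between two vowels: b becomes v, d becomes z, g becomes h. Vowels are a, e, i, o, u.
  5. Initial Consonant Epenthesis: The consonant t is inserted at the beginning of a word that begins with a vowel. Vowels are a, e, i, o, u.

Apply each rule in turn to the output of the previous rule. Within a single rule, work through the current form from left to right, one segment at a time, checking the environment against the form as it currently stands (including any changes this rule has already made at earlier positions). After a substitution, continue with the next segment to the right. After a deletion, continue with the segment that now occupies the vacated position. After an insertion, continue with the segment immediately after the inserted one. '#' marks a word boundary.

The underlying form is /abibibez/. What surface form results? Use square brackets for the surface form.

[tavivives]

1 Final Devoicing: [abibibez] → [abibibes]
2 Pre-Liquid Lowering: no change — [abibibes]
3 Final Vowel Deletion: no change — [abibibes]
4 Spirantization: [abibibes] → [avivives]
5 Initial Consonant Epenthesis: [avivives] → [tavivives]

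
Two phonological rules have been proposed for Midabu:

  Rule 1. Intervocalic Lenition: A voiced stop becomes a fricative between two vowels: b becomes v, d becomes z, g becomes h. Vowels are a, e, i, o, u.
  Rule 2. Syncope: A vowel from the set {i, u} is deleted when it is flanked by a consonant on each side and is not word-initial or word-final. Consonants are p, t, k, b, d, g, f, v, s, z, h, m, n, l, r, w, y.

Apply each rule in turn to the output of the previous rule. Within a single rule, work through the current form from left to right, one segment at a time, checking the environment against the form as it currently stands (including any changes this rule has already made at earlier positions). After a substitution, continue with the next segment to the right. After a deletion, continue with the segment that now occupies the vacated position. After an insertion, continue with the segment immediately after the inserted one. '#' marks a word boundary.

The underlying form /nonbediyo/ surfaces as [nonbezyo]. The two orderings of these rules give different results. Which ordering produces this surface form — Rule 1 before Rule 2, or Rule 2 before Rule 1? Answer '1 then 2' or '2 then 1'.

Order 1 then 2:
  1 Intervocalic Lenition: [nonbediyo] → [nonbeziyo]
  2 Syncope: [nonbeziyo] → [nonbezyo]
  result: [nonbezyo]
Order 2 then 1:
  2 Syncope: [nonbediyo] → [nonbedyo]
  1 Intervocalic Lenition: no change — [nonbedyo]
  result: [nonbedyo]

1 then 2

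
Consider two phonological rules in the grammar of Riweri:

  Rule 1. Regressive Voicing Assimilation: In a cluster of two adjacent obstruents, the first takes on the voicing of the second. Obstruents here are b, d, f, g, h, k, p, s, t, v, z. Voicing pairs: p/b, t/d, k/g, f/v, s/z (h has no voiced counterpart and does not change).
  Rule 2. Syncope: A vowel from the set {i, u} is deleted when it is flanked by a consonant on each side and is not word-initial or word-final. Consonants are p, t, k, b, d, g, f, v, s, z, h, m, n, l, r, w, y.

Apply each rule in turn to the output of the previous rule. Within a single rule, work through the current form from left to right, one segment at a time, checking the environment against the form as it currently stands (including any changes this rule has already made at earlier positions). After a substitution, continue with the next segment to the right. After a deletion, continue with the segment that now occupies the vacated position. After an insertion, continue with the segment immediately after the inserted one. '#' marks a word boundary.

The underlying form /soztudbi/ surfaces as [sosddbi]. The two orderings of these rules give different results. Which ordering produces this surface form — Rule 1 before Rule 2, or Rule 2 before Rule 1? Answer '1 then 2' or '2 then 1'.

Order 1 then 2:
  1 Regressive Voicing Assimilation: [soztudbi] → [sostudbi]
  2 Syncope: [sostudbi] → [sostdbi]
  result: [sostdbi]
Order 2 then 1:
  2 Syncope: [soztudbi] → [soztdbi]
  1 Regressive Voicing Assimilation: [soztdbi] → [sosddbi]
  result: [sosddbi]

2 then 1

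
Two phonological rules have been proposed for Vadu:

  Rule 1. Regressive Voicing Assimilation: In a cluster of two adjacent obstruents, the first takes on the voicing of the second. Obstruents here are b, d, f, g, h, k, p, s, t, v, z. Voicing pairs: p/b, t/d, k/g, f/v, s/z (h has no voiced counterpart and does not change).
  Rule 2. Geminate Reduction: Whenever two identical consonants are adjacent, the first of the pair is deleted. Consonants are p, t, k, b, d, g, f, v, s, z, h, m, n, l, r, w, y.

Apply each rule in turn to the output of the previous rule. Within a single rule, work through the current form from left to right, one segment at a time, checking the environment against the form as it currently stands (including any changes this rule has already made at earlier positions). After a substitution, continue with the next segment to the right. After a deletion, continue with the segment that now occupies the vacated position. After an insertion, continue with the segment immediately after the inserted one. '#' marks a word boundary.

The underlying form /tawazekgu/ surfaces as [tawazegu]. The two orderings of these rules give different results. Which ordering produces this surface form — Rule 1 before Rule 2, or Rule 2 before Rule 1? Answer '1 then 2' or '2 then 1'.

Order 1 then 2:
  1 Regressive Voicing Assimilation: [tawazekgu] → [tawazeggu]
  2 Geminate Reduction: [tawazeggu] → [tawazegu]
  result: [tawazegu]
Order 2 then 1:
  2 Geminate Reduction: no change — [tawazekgu]
  1 Regressive Voicing Assimilation: [tawazekgu] → [tawazeggu]
  result: [tawazeggu]

1 then 2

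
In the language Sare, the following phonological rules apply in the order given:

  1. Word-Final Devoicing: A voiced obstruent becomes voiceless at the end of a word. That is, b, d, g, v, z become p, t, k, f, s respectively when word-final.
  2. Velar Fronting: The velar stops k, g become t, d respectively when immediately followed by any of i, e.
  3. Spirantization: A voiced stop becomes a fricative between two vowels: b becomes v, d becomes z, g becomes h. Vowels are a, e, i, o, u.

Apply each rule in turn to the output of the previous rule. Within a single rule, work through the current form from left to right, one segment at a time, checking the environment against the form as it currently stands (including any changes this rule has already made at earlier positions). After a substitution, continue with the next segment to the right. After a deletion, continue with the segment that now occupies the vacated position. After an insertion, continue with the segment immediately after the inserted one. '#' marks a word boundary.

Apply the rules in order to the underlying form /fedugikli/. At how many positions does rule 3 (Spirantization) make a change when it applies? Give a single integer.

1 Word-Final Devoicing: no change — [fedugikli]
2 Velar Fronting: [fedugikli] → [fedudikli]
3 Spirantization: [fedudikli] → [fezuzikli]
Rule 3 changed 2 position(s).

2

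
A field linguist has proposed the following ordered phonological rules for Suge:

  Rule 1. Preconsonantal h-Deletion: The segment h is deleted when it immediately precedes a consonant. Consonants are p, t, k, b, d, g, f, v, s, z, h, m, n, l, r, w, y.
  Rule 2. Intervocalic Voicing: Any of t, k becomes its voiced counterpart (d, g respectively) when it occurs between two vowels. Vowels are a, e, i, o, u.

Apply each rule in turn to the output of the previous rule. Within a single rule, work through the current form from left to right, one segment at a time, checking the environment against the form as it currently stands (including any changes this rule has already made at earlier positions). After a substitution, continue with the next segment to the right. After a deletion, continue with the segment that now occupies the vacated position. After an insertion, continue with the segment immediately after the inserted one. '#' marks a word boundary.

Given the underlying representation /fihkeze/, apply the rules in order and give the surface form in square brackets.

[figeze]

Rule 1 Preconsonantal h-Deletion: [fihkeze] → [fikeze]
Rule 2 Intervocalic Voicing: [fikeze] → [figeze]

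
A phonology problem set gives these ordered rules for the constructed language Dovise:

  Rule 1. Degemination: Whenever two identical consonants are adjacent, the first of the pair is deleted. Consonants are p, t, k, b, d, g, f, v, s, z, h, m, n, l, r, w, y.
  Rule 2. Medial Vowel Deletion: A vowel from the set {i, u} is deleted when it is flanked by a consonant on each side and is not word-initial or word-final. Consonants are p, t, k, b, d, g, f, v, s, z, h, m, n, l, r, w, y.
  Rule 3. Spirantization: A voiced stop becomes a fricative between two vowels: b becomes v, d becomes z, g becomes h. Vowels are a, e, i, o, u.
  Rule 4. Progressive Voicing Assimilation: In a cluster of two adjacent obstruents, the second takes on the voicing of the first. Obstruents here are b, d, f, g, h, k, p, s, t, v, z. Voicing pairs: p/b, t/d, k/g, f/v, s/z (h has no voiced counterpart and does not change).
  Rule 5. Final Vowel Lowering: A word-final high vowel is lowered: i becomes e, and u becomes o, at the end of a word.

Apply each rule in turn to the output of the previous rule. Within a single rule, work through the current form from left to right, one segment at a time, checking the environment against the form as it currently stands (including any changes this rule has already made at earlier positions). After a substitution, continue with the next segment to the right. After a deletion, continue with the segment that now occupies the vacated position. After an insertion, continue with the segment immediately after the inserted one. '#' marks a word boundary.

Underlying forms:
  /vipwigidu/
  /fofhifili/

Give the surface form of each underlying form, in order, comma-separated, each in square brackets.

/vipwigidu/:
  Rule 1 Degemination: no change — [vipwigidu]
  Rule 2 Medial Vowel Deletion: [vipwigidu] → [vpwgdu]
  Rule 3 Spirantization: no change — [vpwgdu]
  Rule 4 Progressive Voicing Assimilation: [vpwgdu] → [vbwgdu]
  Rule 5 Final Vowel Lowering: [vbwgdu] → [vbwgdo]
/fofhifili/:
  Rule 1 Degemination: no change — [fofhifili]
  Rule 2 Medial Vowel Deletion: [fofhifili] → [fofhfli]
  Rule 3 Spirantization: no change — [fofhfli]
  Rule 4 Progressive Voicing Assimilation: no change — [fofhfli]
  Rule 5 Final Vowel Lowering: [fofhfli] → [fofhfle]

[vbwgdo], [fofhfle]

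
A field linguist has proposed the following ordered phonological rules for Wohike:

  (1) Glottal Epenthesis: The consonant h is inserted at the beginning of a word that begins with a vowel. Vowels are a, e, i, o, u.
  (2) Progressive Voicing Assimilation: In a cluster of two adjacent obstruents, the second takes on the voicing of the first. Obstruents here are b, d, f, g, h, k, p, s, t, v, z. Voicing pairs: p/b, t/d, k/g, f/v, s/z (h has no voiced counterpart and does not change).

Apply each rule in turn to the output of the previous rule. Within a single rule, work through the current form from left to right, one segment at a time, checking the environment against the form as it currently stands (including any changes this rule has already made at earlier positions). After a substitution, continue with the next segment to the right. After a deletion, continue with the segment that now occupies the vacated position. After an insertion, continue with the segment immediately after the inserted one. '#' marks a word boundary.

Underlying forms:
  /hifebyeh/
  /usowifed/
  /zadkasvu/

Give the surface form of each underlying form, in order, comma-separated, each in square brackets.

[hifebyeh], [husowifed], [zadgasfu]

/hifebyeh/:
  (1) Glottal Epenthesis: no change — [hifebyeh]
  (2) Progressive Voicing Assimilation: no change — [hifebyeh]
/usowifed/:
  (1) Glottal Epenthesis: [usowifed] → [husowifed]
  (2) Progressive Voicing Assimilation: no change — [husowifed]
/zadkasvu/:
  (1) Glottal Epenthesis: no change — [zadkasvu]
  (2) Progressive Voicing Assimilation: [zadkasvu] → [zadgasfu]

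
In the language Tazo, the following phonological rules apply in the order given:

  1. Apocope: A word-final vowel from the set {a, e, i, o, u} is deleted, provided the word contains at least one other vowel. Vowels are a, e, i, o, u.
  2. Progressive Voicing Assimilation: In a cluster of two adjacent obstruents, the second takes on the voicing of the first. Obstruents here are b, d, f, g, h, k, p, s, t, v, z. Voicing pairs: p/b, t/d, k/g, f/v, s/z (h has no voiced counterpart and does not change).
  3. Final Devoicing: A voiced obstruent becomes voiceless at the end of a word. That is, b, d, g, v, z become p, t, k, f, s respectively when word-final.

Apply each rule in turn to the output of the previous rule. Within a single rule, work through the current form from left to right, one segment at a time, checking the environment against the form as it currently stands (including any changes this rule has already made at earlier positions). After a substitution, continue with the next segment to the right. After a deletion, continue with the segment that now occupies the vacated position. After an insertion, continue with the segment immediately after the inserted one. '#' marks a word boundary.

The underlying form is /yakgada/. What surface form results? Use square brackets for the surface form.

[yakkat]

1 Apocope: [yakgada] → [yakgad]
2 Progressive Voicing Assimilation: [yakgad] → [yakkad]
3 Final Devoicing: [yakkad] → [yakkat]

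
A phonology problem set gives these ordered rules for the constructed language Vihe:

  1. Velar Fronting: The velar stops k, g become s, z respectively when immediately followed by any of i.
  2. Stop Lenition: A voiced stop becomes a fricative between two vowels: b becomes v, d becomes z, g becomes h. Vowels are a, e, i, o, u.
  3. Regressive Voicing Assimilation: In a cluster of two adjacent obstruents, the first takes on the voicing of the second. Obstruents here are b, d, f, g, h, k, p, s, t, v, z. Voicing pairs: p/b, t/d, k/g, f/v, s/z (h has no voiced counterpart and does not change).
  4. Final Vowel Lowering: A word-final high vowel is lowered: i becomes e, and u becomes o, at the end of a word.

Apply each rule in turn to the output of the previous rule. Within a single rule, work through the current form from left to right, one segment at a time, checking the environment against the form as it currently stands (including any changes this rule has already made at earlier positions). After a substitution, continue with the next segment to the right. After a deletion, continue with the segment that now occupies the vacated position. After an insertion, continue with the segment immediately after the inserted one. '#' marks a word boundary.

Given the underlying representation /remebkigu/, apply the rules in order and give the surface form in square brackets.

[remepsiho]

1 Velar Fronting: [remebkigu] → [remebsigu]
2 Stop Lenition: [remebsigu] → [remebsihu]
3 Regressive Voicing Assimilation: [remebsihu] → [remepsihu]
4 Final Vowel Lowering: [remepsihu] → [remepsiho]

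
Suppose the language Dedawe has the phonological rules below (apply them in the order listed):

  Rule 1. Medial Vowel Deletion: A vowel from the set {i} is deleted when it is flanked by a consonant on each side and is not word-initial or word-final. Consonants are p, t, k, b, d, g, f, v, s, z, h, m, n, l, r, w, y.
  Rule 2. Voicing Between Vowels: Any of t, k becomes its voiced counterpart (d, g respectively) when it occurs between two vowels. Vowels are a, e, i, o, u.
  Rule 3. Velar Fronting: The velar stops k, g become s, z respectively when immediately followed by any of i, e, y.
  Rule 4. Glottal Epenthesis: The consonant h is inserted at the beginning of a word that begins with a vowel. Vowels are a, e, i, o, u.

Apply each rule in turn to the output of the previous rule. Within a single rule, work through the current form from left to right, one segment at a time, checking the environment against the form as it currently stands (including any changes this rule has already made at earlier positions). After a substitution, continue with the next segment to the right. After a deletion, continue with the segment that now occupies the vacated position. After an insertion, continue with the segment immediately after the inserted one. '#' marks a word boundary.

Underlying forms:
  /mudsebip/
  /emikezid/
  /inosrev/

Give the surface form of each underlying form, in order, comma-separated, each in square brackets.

[mudsebp], [hemsezd], [hinosrev]

/mudsebip/:
  Rule 1 Medial Vowel Deletion: [mudsebip] → [mudsebp]
  Rule 2 Voicing Between Vowels: no change — [mudsebp]
  Rule 3 Velar Fronting: no change — [mudsebp]
  Rule 4 Glottal Epenthesis: no change — [mudsebp]
/emikezid/:
  Rule 1 Medial Vowel Deletion: [emikezid] → [emkezd]
  Rule 2 Voicing Between Vowels: no change — [emkezd]
  Rule 3 Velar Fronting: [emkezd] → [emsezd]
  Rule 4 Glottal Epenthesis: [emsezd] → [hemsezd]
/inosrev/:
  Rule 1 Medial Vowel Deletion: no change — [inosrev]
  Rule 2 Voicing Between Vowels: no change — [inosrev]
  Rule 3 Velar Fronting: no change — [inosrev]
  Rule 4 Glottal Epenthesis: [inosrev] → [hinosrev]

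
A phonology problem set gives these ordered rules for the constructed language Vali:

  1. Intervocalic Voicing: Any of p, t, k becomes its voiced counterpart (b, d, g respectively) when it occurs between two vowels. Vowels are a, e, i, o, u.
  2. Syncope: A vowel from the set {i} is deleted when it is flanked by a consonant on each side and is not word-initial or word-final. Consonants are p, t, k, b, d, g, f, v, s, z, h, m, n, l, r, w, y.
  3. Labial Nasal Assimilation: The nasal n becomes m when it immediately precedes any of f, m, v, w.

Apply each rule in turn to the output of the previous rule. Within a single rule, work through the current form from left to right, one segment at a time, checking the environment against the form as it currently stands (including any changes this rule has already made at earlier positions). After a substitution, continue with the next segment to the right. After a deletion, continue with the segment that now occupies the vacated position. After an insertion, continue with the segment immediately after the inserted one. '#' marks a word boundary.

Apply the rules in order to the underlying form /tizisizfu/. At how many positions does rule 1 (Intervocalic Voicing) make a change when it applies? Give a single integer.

0

1 Intervocalic Voicing: no change — [tizisizfu]
2 Syncope: [tizisizfu] → [tzszfu]
3 Labial Nasal Assimilation: no change — [tzszfu]
Rule 1 changed 0 position(s).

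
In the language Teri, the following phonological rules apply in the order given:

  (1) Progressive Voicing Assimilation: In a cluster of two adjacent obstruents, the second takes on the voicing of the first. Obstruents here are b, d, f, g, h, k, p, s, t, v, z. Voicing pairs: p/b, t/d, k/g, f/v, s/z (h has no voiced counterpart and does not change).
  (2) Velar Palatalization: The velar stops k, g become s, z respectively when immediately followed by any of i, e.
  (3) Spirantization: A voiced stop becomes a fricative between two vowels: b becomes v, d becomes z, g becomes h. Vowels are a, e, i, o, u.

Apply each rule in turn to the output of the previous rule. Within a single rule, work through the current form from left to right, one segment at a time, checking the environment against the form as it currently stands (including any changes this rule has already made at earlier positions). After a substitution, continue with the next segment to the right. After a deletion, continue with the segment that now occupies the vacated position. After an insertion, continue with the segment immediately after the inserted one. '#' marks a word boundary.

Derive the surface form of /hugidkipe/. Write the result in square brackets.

(1) Progressive Voicing Assimilation: [hugidkipe] → [hugidgipe]
(2) Velar Palatalization: [hugidgipe] → [huzidzipe]
(3) Spirantization: no change — [huzidzipe]

[huzidzipe]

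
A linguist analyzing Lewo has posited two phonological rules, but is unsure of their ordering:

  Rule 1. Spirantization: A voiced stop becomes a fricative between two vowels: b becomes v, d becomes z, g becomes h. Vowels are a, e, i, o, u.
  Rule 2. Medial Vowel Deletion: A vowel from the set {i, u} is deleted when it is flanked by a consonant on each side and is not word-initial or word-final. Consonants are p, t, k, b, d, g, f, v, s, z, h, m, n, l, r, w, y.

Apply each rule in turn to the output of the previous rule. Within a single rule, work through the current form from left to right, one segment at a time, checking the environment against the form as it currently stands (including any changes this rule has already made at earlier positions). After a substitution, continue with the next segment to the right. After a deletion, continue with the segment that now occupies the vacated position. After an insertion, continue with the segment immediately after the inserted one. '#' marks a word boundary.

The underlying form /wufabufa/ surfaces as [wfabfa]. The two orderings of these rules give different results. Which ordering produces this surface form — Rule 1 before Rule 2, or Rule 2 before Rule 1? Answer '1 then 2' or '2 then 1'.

2 then 1

Order 1 then 2:
  1 Spirantization: [wufabufa] → [wufavufa]
  2 Medial Vowel Deletion: [wufavufa] → [wfavfa]
  result: [wfavfa]
Order 2 then 1:
  2 Medial Vowel Deletion: [wufabufa] → [wfabfa]
  1 Spirantization: no change — [wfabfa]
  result: [wfabfa]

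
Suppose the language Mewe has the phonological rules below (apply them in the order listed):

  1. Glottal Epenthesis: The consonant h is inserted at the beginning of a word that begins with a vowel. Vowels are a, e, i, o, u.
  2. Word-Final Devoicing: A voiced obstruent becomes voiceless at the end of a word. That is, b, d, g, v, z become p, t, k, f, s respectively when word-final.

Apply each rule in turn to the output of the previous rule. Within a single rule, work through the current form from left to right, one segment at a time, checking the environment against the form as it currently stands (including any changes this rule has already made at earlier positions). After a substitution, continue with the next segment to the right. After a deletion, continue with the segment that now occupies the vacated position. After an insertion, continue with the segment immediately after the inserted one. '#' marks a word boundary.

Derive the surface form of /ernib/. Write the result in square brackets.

[hernip]

1 Glottal Epenthesis: [ernib] → [hernib]
2 Word-Final Devoicing: [hernib] → [hernip]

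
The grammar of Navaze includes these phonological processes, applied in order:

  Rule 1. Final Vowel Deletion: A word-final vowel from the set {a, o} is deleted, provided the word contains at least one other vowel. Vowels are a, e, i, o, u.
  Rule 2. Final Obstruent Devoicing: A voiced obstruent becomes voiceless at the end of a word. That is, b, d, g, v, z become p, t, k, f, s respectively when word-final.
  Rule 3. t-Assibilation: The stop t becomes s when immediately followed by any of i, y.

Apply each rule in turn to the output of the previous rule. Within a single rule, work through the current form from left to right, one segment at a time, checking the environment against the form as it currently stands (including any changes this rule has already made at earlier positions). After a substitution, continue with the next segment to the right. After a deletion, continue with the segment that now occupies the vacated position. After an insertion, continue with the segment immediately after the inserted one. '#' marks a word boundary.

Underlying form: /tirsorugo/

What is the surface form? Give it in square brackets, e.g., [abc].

Rule 1 Final Vowel Deletion: [tirsorugo] → [tirsorug]
Rule 2 Final Obstruent Devoicing: [tirsorug] → [tirsoruk]
Rule 3 t-Assibilation: [tirsoruk] → [sirsoruk]

[sirsoruk]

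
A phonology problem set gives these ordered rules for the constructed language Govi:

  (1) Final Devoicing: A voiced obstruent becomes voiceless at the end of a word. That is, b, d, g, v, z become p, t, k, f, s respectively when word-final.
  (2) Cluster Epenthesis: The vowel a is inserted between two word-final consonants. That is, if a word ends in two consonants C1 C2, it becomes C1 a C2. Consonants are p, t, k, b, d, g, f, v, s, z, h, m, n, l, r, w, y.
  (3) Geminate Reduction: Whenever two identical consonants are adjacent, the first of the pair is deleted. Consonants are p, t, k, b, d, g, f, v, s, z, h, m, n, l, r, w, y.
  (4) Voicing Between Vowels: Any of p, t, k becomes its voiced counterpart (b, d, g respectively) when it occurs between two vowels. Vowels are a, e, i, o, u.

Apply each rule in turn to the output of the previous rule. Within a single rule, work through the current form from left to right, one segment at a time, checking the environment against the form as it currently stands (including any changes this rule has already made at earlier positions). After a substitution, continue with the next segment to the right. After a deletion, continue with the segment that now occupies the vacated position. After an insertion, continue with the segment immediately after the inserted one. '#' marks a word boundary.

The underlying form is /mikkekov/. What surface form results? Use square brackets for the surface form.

(1) Final Devoicing: [mikkekov] → [mikkekof]
(2) Cluster Epenthesis: no change — [mikkekof]
(3) Geminate Reduction: [mikkekof] → [mikekof]
(4) Voicing Between Vowels: [mikekof] → [migegof]

[migegof]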